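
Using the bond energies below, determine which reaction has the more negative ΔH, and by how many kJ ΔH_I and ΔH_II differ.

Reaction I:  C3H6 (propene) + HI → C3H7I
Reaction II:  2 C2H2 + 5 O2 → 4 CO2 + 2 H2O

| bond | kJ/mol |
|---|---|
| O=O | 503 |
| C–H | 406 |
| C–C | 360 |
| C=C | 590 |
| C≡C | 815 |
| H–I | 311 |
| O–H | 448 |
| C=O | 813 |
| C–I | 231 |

Reaction II, by 2431 kJ

Reaction I:
  Bonds broken (reactants):
    C–C: 1 × 360 = 360
    C–H: 6 × 406 = 2436
    C=C: 1 × 590 = 590
    H–I: 1 × 311 = 311
    Σ(broken) = 3697 kJ
  Bonds formed (products):
    C–C: 2 × 360 = 720
    C–H: 7 × 406 = 2842
    C–I: 1 × 231 = 231
    Σ(formed) = 3793 kJ
  ΔH_I = 3697 − 3793 = −96 kJ
Reaction II:
  Bonds broken (reactants):
    C≡C: 2 × 815 = 1630
    C–H: 4 × 406 = 1624
    O=O: 5 × 503 = 2515
    Σ(broken) = 5769 kJ
  Bonds formed (products):
    C=O: 8 × 813 = 6504
    O–H: 4 × 448 = 1792
    Σ(formed) = 8296 kJ
  ΔH_II = 5769 − 8296 = −2527 kJ
ΔH_I − ΔH_II = +2431 kJ, so reaction II has the more negative ΔH; |ΔH_I − ΔH_II| = 2431 kJ.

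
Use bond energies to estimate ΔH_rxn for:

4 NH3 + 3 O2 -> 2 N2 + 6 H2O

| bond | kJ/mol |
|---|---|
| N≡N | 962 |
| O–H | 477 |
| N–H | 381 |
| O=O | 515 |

ΔH ≈ −1531 kJ

Bonds broken (reactants):
  N–H: 12 × 381 = 4572
  O=O: 3 × 515 = 1545
  Σ(broken) = 6117 kJ
Bonds formed (products):
  N≡N: 2 × 962 = 1924
  O–H: 12 × 477 = 5724
  Σ(formed) = 7648 kJ
ΔH = Σ(broken) − Σ(formed) = 6117 − 7648 = −1531 kJ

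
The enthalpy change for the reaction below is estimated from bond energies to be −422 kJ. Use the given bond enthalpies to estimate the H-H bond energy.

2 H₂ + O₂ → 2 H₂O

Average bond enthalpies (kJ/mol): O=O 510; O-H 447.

Let D be the H-H bond energy.
Σ(broken) = 2×D + 1×510 = 510 + 2D
Σ(formed) = 4×447 = 1788
ΔH = Σ(broken) − Σ(formed) = (510 + 2D) − (1788) = −1278 + 2D
Setting this equal to −422 kJ gives 2D = 856, so D = 428 kJ/mol.

D(H-H) ≈ 428 kJ/mol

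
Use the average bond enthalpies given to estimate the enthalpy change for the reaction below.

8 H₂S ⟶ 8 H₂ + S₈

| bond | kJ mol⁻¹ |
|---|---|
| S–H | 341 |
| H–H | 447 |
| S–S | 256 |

Bonds broken (reactants):
  S–H: 16 × 341 = 5456
  Σ(broken) = 5456 kJ
Bonds formed (products):
  H–H: 8 × 447 = 3576
  S–S: 8 × 256 = 2048
  Σ(formed) = 5624 kJ
ΔH = Σ(broken) − Σ(formed) = 5456 − 5624 = −168 kJ

ΔH ≈ −168 kJ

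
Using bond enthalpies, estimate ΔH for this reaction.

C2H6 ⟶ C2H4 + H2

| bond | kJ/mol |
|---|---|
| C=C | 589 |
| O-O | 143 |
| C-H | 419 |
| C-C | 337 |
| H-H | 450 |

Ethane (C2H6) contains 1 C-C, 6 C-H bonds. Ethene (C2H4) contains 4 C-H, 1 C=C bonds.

Bonds broken (reactants):
  C-C: 1 × 337 = 337
  C-H: 6 × 419 = 2514
  Σ(broken) = 2851 kJ
Bonds formed (products):
  C-H: 4 × 419 = 1676
  C=C: 1 × 589 = 589
  H-H: 1 × 450 = 450
  Σ(formed) = 2715 kJ
ΔH = Σ(broken) − Σ(formed) = 2851 − 2715 = +136 kJ

ΔH ≈ +136 kJ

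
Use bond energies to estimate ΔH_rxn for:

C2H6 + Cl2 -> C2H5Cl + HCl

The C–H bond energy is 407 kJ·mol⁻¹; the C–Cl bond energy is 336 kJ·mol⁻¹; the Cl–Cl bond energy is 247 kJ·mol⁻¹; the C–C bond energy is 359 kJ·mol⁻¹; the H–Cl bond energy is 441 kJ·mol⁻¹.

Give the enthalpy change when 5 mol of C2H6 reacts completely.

Bonds broken (reactants):
  C–C: 1 × 359 = 359
  C–H: 6 × 407 = 2442
  Cl–Cl: 1 × 247 = 247
  Σ(broken) = 3048 kJ
Bonds formed (products):
  C–C: 1 × 359 = 359
  C–Cl: 1 × 336 = 336
  C–H: 5 × 407 = 2035
  H–Cl: 1 × 441 = 441
  Σ(formed) = 3171 kJ
ΔH = Σ(broken) − Σ(formed) = 3048 − 3171 = −123 kJ
For 5× the reaction as written: 5 × (−123) = −615 kJ

ΔH = −615 kJ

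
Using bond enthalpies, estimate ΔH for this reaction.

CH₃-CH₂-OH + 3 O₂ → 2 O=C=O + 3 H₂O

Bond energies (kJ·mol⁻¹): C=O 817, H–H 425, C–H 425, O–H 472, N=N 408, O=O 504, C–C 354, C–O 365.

Bonds broken (reactants):
  C–C: 1 × 354 = 354
  C–H: 5 × 425 = 2125
  C–O: 1 × 365 = 365
  O–H: 1 × 472 = 472
  O=O: 3 × 504 = 1512
  Σ(broken) = 4828 kJ
Bonds formed (products):
  C=O: 4 × 817 = 3268
  O–H: 6 × 472 = 2832
  Σ(formed) = 6100 kJ
ΔH = Σ(broken) − Σ(formed) = 4828 − 6100 = −1272 kJ

ΔH ≈ −1272 kJ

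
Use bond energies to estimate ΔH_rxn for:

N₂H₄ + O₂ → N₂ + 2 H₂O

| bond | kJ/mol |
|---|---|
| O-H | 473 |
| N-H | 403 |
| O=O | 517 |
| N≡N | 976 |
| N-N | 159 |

ΔH ≈ −580 kJ

Bonds broken (reactants):
  N-H: 4 × 403 = 1612
  N-N: 1 × 159 = 159
  O=O: 1 × 517 = 517
  Σ(broken) = 2288 kJ
Bonds formed (products):
  N≡N: 1 × 976 = 976
  O-H: 4 × 473 = 1892
  Σ(formed) = 2868 kJ
ΔH = Σ(broken) − Σ(formed) = 2288 − 2868 = −580 kJ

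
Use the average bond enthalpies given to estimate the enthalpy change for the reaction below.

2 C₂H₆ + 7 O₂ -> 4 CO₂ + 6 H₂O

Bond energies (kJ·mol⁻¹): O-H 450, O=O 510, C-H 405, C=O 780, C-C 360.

Bonds broken (reactants):
  C-C: 2 × 360 = 720
  C-H: 12 × 405 = 4860
  O=O: 7 × 510 = 3570
  Σ(broken) = 9150 kJ
Bonds formed (products):
  C=O: 8 × 780 = 6240
  O-H: 12 × 450 = 5400
  Σ(formed) = 11640 kJ
ΔH = Σ(broken) − Σ(formed) = 9150 − 11640 = −2490 kJ

ΔH ≈ −2490 kJ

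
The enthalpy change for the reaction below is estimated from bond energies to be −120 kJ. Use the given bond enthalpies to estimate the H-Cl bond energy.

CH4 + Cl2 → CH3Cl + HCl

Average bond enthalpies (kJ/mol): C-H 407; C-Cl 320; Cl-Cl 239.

Let D be the H-Cl bond energy.
Σ(broken) = 4×407 + 1×239 = 1867
Σ(formed) = 1×320 + 3×407 + 1×D = 1541 + D
ΔH = Σ(broken) − Σ(formed) = (1867) − (1541 + D) = +326 − D
Setting this equal to −120 kJ gives D = 446 kJ/mol.

D(H-Cl) ≈ 446 kJ/mol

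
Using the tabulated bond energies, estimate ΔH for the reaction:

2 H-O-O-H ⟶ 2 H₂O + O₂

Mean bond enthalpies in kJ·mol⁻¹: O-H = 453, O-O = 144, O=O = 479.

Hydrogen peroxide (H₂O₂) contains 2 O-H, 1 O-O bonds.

Bonds broken (reactants):
  O-H: 4 × 453 = 1812
  O-O: 2 × 144 = 288
  Σ(broken) = 2100 kJ
Bonds formed (products):
  O-H: 4 × 453 = 1812
  O=O: 1 × 479 = 479
  Σ(formed) = 2291 kJ
ΔH = Σ(broken) − Σ(formed) = 2100 − 2291 = −191 kJ

ΔH ≈ −191 kJ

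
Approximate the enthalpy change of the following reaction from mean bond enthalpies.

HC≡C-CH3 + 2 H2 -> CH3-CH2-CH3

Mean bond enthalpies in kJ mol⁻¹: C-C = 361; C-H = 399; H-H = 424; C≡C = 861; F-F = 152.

Bonds broken (reactants):
  C≡C: 1 × 861 = 861
  C-C: 1 × 361 = 361
  C-H: 4 × 399 = 1596
  H-H: 2 × 424 = 848
  Σ(broken) = 3666 kJ
Bonds formed (products):
  C-C: 2 × 361 = 722
  C-H: 8 × 399 = 3192
  Σ(formed) = 3914 kJ
ΔH = Σ(broken) − Σ(formed) = 3666 − 3914 = −248 kJ

ΔH ≈ −248 kJ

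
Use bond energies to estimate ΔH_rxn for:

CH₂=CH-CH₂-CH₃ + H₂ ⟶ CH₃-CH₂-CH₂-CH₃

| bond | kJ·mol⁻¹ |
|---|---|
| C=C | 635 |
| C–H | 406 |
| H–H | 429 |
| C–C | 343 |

ΔH ≈ −91 kJ

Bonds broken (reactants):
  C–C: 2 × 343 = 686
  C–H: 8 × 406 = 3248
  C=C: 1 × 635 = 635
  H–H: 1 × 429 = 429
  Σ(broken) = 4998 kJ
Bonds formed (products):
  C–C: 3 × 343 = 1029
  C–H: 10 × 406 = 4060
  Σ(formed) = 5089 kJ
ΔH = Σ(broken) − Σ(formed) = 4998 − 5089 = −91 kJ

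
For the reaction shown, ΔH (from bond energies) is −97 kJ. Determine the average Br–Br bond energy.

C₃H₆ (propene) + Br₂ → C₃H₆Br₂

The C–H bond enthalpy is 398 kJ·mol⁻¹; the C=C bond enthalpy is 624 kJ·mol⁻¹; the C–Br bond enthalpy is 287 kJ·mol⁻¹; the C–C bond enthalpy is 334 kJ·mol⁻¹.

Let D be the Br–Br bond energy.
Σ(broken) = 1×D + 1×334 + 6×398 + 1×624 = 3346 + D
Σ(formed) = 2×287 + 2×334 + 6×398 = 3630
ΔH = Σ(broken) − Σ(formed) = (3346 + D) − (3630) = −284 + D
Setting this equal to −97 kJ gives D = 187 kJ/mol.

D(Br–Br) ≈ 187 kJ/mol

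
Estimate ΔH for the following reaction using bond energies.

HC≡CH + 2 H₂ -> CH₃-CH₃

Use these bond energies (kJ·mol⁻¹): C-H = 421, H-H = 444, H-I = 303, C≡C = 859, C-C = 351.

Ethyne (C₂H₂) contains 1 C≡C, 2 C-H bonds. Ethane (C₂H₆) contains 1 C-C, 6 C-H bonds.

ΔH ≈ −288 kJ

Bonds broken (reactants):
  C≡C: 1 × 859 = 859
  C-H: 2 × 421 = 842
  H-H: 2 × 444 = 888
  Σ(broken) = 2589 kJ
Bonds formed (products):
  C-C: 1 × 351 = 351
  C-H: 6 × 421 = 2526
  Σ(formed) = 2877 kJ
ΔH = Σ(broken) − Σ(formed) = 2589 − 2877 = −288 kJ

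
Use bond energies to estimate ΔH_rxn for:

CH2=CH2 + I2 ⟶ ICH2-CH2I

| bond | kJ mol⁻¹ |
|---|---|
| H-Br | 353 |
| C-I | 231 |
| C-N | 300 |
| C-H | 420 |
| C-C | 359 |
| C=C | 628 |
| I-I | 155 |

ΔH ≈ −38 kJ

Bonds broken (reactants):
  C-H: 4 × 420 = 1680
  C=C: 1 × 628 = 628
  I-I: 1 × 155 = 155
  Σ(broken) = 2463 kJ
Bonds formed (products):
  C-C: 1 × 359 = 359
  C-H: 4 × 420 = 1680
  C-I: 2 × 231 = 462
  Σ(formed) = 2501 kJ
ΔH = Σ(broken) − Σ(formed) = 2463 − 2501 = −38 kJ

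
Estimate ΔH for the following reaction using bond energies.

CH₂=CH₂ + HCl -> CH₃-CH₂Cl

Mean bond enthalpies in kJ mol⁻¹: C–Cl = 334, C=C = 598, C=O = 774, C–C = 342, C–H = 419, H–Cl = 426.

Bonds broken (reactants):
  C–H: 4 × 419 = 1676
  C=C: 1 × 598 = 598
  H–Cl: 1 × 426 = 426
  Σ(broken) = 2700 kJ
Bonds formed (products):
  C–C: 1 × 342 = 342
  C–Cl: 1 × 334 = 334
  C–H: 5 × 419 = 2095
  Σ(formed) = 2771 kJ
ΔH = Σ(broken) − Σ(formed) = 2700 − 2771 = −71 kJ

ΔH ≈ −71 kJ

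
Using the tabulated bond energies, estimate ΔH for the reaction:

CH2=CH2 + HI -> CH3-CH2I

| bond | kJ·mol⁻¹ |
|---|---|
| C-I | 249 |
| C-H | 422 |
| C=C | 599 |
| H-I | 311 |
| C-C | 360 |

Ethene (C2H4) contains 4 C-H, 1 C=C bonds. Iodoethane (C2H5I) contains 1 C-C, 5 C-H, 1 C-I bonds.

Bonds broken (reactants):
  C-H: 4 × 422 = 1688
  C=C: 1 × 599 = 599
  H-I: 1 × 311 = 311
  Σ(broken) = 2598 kJ
Bonds formed (products):
  C-C: 1 × 360 = 360
  C-H: 5 × 422 = 2110
  C-I: 1 × 249 = 249
  Σ(formed) = 2719 kJ
ΔH = Σ(broken) − Σ(formed) = 2598 − 2719 = −121 kJ

ΔH ≈ −121 kJ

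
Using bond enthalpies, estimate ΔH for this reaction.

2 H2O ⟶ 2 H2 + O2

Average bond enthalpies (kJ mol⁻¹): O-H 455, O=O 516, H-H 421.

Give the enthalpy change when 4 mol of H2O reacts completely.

Bonds broken (reactants):
  O-H: 4 × 455 = 1820
  Σ(broken) = 1820 kJ
Bonds formed (products):
  H-H: 2 × 421 = 842
  O=O: 1 × 516 = 516
  Σ(formed) = 1358 kJ
ΔH = Σ(broken) − Σ(formed) = 1820 − 1358 = +462 kJ
For 2× the reaction as written: 2 × (+462) = +924 kJ

ΔH = +924 kJ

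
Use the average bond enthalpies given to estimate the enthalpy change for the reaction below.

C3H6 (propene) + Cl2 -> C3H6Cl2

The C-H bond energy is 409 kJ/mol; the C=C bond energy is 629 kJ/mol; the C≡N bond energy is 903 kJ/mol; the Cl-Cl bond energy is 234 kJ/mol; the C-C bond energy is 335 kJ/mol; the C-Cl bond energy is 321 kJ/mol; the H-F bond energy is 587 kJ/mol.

Bonds broken (reactants):
  C-C: 1 × 335 = 335
  C-H: 6 × 409 = 2454
  C=C: 1 × 629 = 629
  Cl-Cl: 1 × 234 = 234
  Σ(broken) = 3652 kJ
Bonds formed (products):
  C-C: 2 × 335 = 670
  C-Cl: 2 × 321 = 642
  C-H: 6 × 409 = 2454
  Σ(formed) = 3766 kJ
ΔH = Σ(broken) − Σ(formed) = 3652 − 3766 = −114 kJ

ΔH ≈ −114 kJ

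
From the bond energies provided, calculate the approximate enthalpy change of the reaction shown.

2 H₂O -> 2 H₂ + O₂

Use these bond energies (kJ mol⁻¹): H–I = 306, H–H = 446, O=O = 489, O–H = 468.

ΔH ≈ +491 kJ

Bonds broken (reactants):
  O–H: 4 × 468 = 1872
  Σ(broken) = 1872 kJ
Bonds formed (products):
  H–H: 2 × 446 = 892
  O=O: 1 × 489 = 489
  Σ(formed) = 1381 kJ
ΔH = Σ(broken) − Σ(formed) = 1872 − 1381 = +491 kJ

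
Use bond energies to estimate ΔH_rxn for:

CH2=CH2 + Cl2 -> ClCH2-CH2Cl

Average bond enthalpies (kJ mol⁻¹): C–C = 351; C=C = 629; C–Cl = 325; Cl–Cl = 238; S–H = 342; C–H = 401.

ΔH ≈ −134 kJ

Bonds broken (reactants):
  C–H: 4 × 401 = 1604
  C=C: 1 × 629 = 629
  Cl–Cl: 1 × 238 = 238
  Σ(broken) = 2471 kJ
Bonds formed (products):
  C–C: 1 × 351 = 351
  C–Cl: 2 × 325 = 650
  C–H: 4 × 401 = 1604
  Σ(formed) = 2605 kJ
ΔH = Σ(broken) − Σ(formed) = 2471 − 2605 = −134 kJ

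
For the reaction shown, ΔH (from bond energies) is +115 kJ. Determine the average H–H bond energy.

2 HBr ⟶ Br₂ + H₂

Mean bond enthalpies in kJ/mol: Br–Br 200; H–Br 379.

D(H–H) ≈ 443 kJ/mol

Let D be the H–H bond energy.
Σ(broken) = 2×379 = 758
Σ(formed) = 1×200 + 1×D = 200 + D
ΔH = Σ(broken) − Σ(formed) = (758) − (200 + D) = +558 − D
Setting this equal to +115 kJ gives D = 443 kJ/mol.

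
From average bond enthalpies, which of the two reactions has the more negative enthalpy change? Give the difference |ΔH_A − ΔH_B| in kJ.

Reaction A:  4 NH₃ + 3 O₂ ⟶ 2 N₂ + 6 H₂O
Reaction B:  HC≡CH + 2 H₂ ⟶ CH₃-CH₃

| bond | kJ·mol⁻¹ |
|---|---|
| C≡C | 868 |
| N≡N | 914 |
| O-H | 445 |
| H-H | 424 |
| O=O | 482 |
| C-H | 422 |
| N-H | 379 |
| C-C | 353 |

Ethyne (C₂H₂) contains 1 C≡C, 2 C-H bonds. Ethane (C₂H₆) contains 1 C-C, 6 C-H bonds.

Reaction A:
  Bonds broken (reactants):
    N-H: 12 × 379 = 4548
    O=O: 3 × 482 = 1446
    Σ(broken) = 5994 kJ
  Bonds formed (products):
    N≡N: 2 × 914 = 1828
    O-H: 12 × 445 = 5340
    Σ(formed) = 7168 kJ
  ΔH_A = 5994 − 7168 = −1174 kJ
Reaction B:
  Bonds broken (reactants):
    C≡C: 1 × 868 = 868
    C-H: 2 × 422 = 844
    H-H: 2 × 424 = 848
    Σ(broken) = 2560 kJ
  Bonds formed (products):
    C-C: 1 × 353 = 353
    C-H: 6 × 422 = 2532
    Σ(formed) = 2885 kJ
  ΔH_B = 2560 − 2885 = −325 kJ
ΔH_A − ΔH_B = −849 kJ, so reaction A has the more negative ΔH; |ΔH_A − ΔH_B| = 849 kJ.

Reaction A, by 849 kJ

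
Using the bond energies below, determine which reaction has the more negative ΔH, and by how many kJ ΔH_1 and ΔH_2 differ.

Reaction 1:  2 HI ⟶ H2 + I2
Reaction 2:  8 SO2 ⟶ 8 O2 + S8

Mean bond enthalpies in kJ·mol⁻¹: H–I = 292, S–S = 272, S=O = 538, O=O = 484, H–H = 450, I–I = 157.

Reaction 1:
  Bonds broken (reactants):
    H–I: 2 × 292 = 584
    Σ(broken) = 584 kJ
  Bonds formed (products):
    H–H: 1 × 450 = 450
    I–I: 1 × 157 = 157
    Σ(formed) = 607 kJ
  ΔH_1 = 584 − 607 = −23 kJ
Reaction 2:
  Bonds broken (reactants):
    S=O: 16 × 538 = 8608
    Σ(broken) = 8608 kJ
  Bonds formed (products):
    O=O: 8 × 484 = 3872
    S–S: 8 × 272 = 2176
    Σ(formed) = 6048 kJ
  ΔH_2 = 8608 − 6048 = +2560 kJ
ΔH_1 − ΔH_2 = −2583 kJ, so reaction 1 has the more negative ΔH; |ΔH_1 − ΔH_2| = 2583 kJ.

Reaction 1, by 2583 kJ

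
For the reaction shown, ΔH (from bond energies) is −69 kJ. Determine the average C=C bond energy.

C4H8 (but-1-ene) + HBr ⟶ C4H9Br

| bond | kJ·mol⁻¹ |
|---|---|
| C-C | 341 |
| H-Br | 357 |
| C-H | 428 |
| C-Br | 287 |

Let D be the C=C bond energy.
Σ(broken) = 2×341 + 8×428 + 1×D + 1×357 = 4463 + D
Σ(formed) = 1×287 + 3×341 + 9×428 = 5162
ΔH = Σ(broken) − Σ(formed) = (4463 + D) − (5162) = −699 + D
Setting this equal to −69 kJ gives D = 630 kJ/mol.

D(C=C) ≈ 630 kJ/mol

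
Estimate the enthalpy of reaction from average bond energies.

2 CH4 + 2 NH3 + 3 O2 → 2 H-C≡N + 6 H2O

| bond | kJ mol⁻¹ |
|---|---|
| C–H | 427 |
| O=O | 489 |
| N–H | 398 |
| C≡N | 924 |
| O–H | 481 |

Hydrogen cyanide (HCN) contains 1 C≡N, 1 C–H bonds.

Bonds broken (reactants):
  C–H: 8 × 427 = 3416
  N–H: 6 × 398 = 2388
  O=O: 3 × 489 = 1467
  Σ(broken) = 7271 kJ
Bonds formed (products):
  C≡N: 2 × 924 = 1848
  C–H: 2 × 427 = 854
  O–H: 12 × 481 = 5772
  Σ(formed) = 8474 kJ
ΔH = Σ(broken) − Σ(formed) = 7271 − 8474 = −1203 kJ

ΔH ≈ −1203 kJ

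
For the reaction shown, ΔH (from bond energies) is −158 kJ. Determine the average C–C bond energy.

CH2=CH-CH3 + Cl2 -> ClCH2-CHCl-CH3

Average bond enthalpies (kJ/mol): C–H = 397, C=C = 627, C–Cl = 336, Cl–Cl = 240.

D(C–C) ≈ 353 kJ/mol

Let D be the C–C bond energy.
Σ(broken) = 1×D + 6×397 + 1×627 + 1×240 = 3249 + D
Σ(formed) = 2×D + 2×336 + 6×397 = 3054 + 2D
ΔH = Σ(broken) − Σ(formed) = (3249 + D) − (3054 + 2D) = +195 − D
Setting this equal to −158 kJ gives D = 353 kJ/mol.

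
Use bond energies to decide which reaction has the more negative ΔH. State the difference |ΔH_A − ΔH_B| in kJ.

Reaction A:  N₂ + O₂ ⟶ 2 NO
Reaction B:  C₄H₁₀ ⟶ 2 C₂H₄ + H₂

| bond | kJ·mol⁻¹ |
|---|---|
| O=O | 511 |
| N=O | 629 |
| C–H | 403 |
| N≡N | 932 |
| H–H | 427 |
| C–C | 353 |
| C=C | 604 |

Reaction A, by 45 kJ

Reaction A:
  Bonds broken (reactants):
    N≡N: 1 × 932 = 932
    O=O: 1 × 511 = 511
    Σ(broken) = 1443 kJ
  Bonds formed (products):
    N=O: 2 × 629 = 1258
    Σ(formed) = 1258 kJ
  ΔH_A = 1443 − 1258 = +185 kJ
Reaction B:
  Bonds broken (reactants):
    C–C: 3 × 353 = 1059
    C–H: 10 × 403 = 4030
    Σ(broken) = 5089 kJ
  Bonds formed (products):
    C–H: 8 × 403 = 3224
    C=C: 2 × 604 = 1208
    H–H: 1 × 427 = 427
    Σ(formed) = 4859 kJ
  ΔH_B = 5089 − 4859 = +230 kJ
ΔH_A − ΔH_B = −45 kJ, so reaction A has the more negative ΔH; |ΔH_A − ΔH_B| = 45 kJ.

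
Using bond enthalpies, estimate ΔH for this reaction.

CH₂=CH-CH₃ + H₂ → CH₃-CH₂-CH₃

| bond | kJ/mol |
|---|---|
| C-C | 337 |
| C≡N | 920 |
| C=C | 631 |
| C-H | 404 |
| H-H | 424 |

ΔH ≈ −90 kJ

Bonds broken (reactants):
  C-C: 1 × 337 = 337
  C-H: 6 × 404 = 2424
  C=C: 1 × 631 = 631
  H-H: 1 × 424 = 424
  Σ(broken) = 3816 kJ
Bonds formed (products):
  C-C: 2 × 337 = 674
  C-H: 8 × 404 = 3232
  Σ(formed) = 3906 kJ
ΔH = Σ(broken) − Σ(formed) = 3816 − 3906 = −90 kJ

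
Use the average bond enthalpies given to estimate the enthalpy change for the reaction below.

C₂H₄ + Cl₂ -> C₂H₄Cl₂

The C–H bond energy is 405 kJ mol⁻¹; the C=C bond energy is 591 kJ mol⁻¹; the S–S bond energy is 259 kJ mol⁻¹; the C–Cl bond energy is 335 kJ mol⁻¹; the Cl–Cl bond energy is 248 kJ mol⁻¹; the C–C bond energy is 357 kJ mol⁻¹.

ΔH ≈ −188 kJ

Bonds broken (reactants):
  C–H: 4 × 405 = 1620
  C=C: 1 × 591 = 591
  Cl–Cl: 1 × 248 = 248
  Σ(broken) = 2459 kJ
Bonds formed (products):
  C–C: 1 × 357 = 357
  C–Cl: 2 × 335 = 670
  C–H: 4 × 405 = 1620
  Σ(formed) = 2647 kJ
ΔH = Σ(broken) − Σ(formed) = 2459 − 2647 = −188 kJ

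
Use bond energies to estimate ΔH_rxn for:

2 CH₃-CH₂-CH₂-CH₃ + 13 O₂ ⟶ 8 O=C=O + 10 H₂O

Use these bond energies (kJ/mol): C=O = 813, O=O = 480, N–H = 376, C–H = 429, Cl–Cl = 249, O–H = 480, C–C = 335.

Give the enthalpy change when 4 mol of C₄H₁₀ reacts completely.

Bonds broken (reactants):
  C–C: 6 × 335 = 2010
  C–H: 20 × 429 = 8580
  O=O: 13 × 480 = 6240
  Σ(broken) = 16830 kJ
Bonds formed (products):
  C=O: 16 × 813 = 13008
  O–H: 20 × 480 = 9600
  Σ(formed) = 22608 kJ
ΔH = Σ(broken) − Σ(formed) = 16830 − 22608 = −5778 kJ
For 2× the reaction as written: 2 × (−5778) = −11556 kJ

ΔH = −11556 kJ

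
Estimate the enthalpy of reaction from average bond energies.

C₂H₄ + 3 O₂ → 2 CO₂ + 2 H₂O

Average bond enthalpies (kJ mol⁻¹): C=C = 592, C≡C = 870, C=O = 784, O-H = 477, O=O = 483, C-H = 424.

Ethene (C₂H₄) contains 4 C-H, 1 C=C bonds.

ΔH ≈ −1307 kJ

Bonds broken (reactants):
  C-H: 4 × 424 = 1696
  C=C: 1 × 592 = 592
  O=O: 3 × 483 = 1449
  Σ(broken) = 3737 kJ
Bonds formed (products):
  C=O: 4 × 784 = 3136
  O-H: 4 × 477 = 1908
  Σ(formed) = 5044 kJ
ΔH = Σ(broken) − Σ(formed) = 3737 − 5044 = −1307 kJ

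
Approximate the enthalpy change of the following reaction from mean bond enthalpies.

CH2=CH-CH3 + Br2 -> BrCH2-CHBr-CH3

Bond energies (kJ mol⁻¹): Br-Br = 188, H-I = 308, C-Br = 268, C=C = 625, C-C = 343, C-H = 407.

Bonds broken (reactants):
  Br-Br: 1 × 188 = 188
  C-C: 1 × 343 = 343
  C-H: 6 × 407 = 2442
  C=C: 1 × 625 = 625
  Σ(broken) = 3598 kJ
Bonds formed (products):
  C-Br: 2 × 268 = 536
  C-C: 2 × 343 = 686
  C-H: 6 × 407 = 2442
  Σ(formed) = 3664 kJ
ΔH = Σ(broken) − Σ(formed) = 3598 − 3664 = −66 kJ

ΔH ≈ −66 kJ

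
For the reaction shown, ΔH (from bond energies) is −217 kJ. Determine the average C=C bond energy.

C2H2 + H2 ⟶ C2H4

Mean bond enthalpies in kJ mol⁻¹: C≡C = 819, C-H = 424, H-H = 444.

D(C=C) ≈ 632 kJ/mol

Let D be the C=C bond energy.
Σ(broken) = 1×819 + 2×424 + 1×444 = 2111
Σ(formed) = 4×424 + 1×D = 1696 + D
ΔH = Σ(broken) − Σ(formed) = (2111) − (1696 + D) = +415 − D
Setting this equal to −217 kJ gives D = 632 kJ/mol.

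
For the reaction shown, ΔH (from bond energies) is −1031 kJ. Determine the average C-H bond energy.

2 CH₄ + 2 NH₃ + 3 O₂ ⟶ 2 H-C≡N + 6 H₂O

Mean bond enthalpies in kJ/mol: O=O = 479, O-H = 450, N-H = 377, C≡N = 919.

D(C-H) ≈ 418 kJ/mol

Let D be the C-H bond energy.
Σ(broken) = 8×D + 6×377 + 3×479 = 3699 + 8D
Σ(formed) = 2×919 + 2×D + 12×450 = 7238 + 2D
ΔH = Σ(broken) − Σ(formed) = (3699 + 8D) − (7238 + 2D) = −3539 + 6D
Setting this equal to −1031 kJ gives 6D = 2508, so D = 418 kJ/mol.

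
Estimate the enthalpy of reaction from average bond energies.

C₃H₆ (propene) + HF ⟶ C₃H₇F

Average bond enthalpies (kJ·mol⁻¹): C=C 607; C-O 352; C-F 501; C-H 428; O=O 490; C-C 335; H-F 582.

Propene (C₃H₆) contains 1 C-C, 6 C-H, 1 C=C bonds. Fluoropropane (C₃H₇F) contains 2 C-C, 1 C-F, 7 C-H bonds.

Bonds broken (reactants):
  C-C: 1 × 335 = 335
  C-H: 6 × 428 = 2568
  C=C: 1 × 607 = 607
  H-F: 1 × 582 = 582
  Σ(broken) = 4092 kJ
Bonds formed (products):
  C-C: 2 × 335 = 670
  C-F: 1 × 501 = 501
  C-H: 7 × 428 = 2996
  Σ(formed) = 4167 kJ
ΔH = Σ(broken) − Σ(formed) = 4092 − 4167 = −75 kJ

ΔH ≈ −75 kJ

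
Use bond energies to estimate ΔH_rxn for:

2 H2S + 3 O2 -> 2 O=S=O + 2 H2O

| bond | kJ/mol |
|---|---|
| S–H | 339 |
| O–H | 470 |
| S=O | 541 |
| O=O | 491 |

Bonds broken (reactants):
  O=O: 3 × 491 = 1473
  S–H: 4 × 339 = 1356
  Σ(broken) = 2829 kJ
Bonds formed (products):
  O–H: 4 × 470 = 1880
  S=O: 4 × 541 = 2164
  Σ(formed) = 4044 kJ
ΔH = Σ(broken) − Σ(formed) = 2829 − 4044 = −1215 kJ

ΔH ≈ −1215 kJ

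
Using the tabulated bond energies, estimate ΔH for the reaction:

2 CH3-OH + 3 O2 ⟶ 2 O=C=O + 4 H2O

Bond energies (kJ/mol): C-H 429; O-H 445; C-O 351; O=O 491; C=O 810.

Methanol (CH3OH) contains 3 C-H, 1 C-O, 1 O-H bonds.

Bonds broken (reactants):
  C-H: 6 × 429 = 2574
  C-O: 2 × 351 = 702
  O-H: 2 × 445 = 890
  O=O: 3 × 491 = 1473
  Σ(broken) = 5639 kJ
Bonds formed (products):
  C=O: 4 × 810 = 3240
  O-H: 8 × 445 = 3560
  Σ(formed) = 6800 kJ
ΔH = Σ(broken) − Σ(formed) = 5639 − 6800 = −1161 kJ

ΔH ≈ −1161 kJ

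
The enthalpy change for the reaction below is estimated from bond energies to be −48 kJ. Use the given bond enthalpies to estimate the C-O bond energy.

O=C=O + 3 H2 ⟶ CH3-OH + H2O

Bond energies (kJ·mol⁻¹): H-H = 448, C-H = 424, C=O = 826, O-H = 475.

D(C-O) ≈ 347 kJ/mol

Let D be the C-O bond energy.
Σ(broken) = 2×826 + 3×448 = 2996
Σ(formed) = 3×424 + 1×D + 3×475 = 2697 + D
ΔH = Σ(broken) − Σ(formed) = (2996) − (2697 + D) = +299 − D
Setting this equal to −48 kJ gives D = 347 kJ/mol.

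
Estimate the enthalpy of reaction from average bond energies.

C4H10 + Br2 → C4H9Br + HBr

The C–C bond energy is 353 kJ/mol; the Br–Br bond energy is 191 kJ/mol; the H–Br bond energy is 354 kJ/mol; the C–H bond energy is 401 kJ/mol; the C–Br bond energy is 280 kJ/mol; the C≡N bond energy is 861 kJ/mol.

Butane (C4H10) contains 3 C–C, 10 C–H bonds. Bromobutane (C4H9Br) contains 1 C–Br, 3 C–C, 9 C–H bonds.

ΔH ≈ −42 kJ

Bonds broken (reactants):
  Br–Br: 1 × 191 = 191
  C–C: 3 × 353 = 1059
  C–H: 10 × 401 = 4010
  Σ(broken) = 5260 kJ
Bonds formed (products):
  C–Br: 1 × 280 = 280
  C–C: 3 × 353 = 1059
  C–H: 9 × 401 = 3609
  H–Br: 1 × 354 = 354
  Σ(formed) = 5302 kJ
ΔH = Σ(broken) − Σ(formed) = 5260 − 5302 = −42 kJ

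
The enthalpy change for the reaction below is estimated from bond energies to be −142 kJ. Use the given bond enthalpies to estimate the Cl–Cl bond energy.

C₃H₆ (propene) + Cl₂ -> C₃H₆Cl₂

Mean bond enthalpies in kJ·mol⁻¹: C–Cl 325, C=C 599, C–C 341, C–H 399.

Let D be the Cl–Cl bond energy.
Σ(broken) = 1×341 + 6×399 + 1×599 + 1×D = 3334 + D
Σ(formed) = 2×341 + 2×325 + 6×399 = 3726
ΔH = Σ(broken) − Σ(formed) = (3334 + D) − (3726) = −392 + D
Setting this equal to −142 kJ gives D = 250 kJ/mol.

D(Cl–Cl) ≈ 250 kJ/mol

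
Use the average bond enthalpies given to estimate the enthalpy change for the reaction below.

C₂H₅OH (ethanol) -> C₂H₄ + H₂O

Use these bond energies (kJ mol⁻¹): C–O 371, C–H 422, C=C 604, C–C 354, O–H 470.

Bonds broken (reactants):
  C–C: 1 × 354 = 354
  C–H: 5 × 422 = 2110
  C–O: 1 × 371 = 371
  O–H: 1 × 470 = 470
  Σ(broken) = 3305 kJ
Bonds formed (products):
  C–H: 4 × 422 = 1688
  C=C: 1 × 604 = 604
  O–H: 2 × 470 = 940
  Σ(formed) = 3232 kJ
ΔH = Σ(broken) − Σ(formed) = 3305 − 3232 = +73 kJ

ΔH ≈ +73 kJ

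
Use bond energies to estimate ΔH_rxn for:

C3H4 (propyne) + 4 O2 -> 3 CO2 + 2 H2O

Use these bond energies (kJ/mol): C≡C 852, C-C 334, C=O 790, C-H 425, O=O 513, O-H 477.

ΔH ≈ −1710 kJ

Bonds broken (reactants):
  C≡C: 1 × 852 = 852
  C-C: 1 × 334 = 334
  C-H: 4 × 425 = 1700
  O=O: 4 × 513 = 2052
  Σ(broken) = 4938 kJ
Bonds formed (products):
  C=O: 6 × 790 = 4740
  O-H: 4 × 477 = 1908
  Σ(formed) = 6648 kJ
ΔH = Σ(broken) − Σ(formed) = 4938 − 6648 = −1710 kJ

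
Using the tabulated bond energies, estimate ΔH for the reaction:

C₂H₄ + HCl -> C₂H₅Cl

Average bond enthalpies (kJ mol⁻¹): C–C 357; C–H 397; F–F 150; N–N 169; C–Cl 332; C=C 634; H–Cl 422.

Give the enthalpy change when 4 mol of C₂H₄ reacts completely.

Bonds broken (reactants):
  C–H: 4 × 397 = 1588
  C=C: 1 × 634 = 634
  H–Cl: 1 × 422 = 422
  Σ(broken) = 2644 kJ
Bonds formed (products):
  C–C: 1 × 357 = 357
  C–Cl: 1 × 332 = 332
  C–H: 5 × 397 = 1985
  Σ(formed) = 2674 kJ
ΔH = Σ(broken) − Σ(formed) = 2644 − 2674 = −30 kJ
For 4× the reaction as written: 4 × (−30) = −120 kJ

ΔH = −120 kJ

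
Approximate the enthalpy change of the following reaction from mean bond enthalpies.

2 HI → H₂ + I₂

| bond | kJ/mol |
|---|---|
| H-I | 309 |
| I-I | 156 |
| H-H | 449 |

ΔH ≈ +13 kJ

Bonds broken (reactants):
  H-I: 2 × 309 = 618
  Σ(broken) = 618 kJ
Bonds formed (products):
  H-H: 1 × 449 = 449
  I-I: 1 × 156 = 156
  Σ(formed) = 605 kJ
ΔH = Σ(broken) − Σ(formed) = 618 − 605 = +13 kJ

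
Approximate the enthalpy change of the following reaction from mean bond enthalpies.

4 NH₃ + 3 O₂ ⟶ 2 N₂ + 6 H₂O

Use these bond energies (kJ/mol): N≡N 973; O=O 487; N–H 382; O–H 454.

Bonds broken (reactants):
  N–H: 12 × 382 = 4584
  O=O: 3 × 487 = 1461
  Σ(broken) = 6045 kJ
Bonds formed (products):
  N≡N: 2 × 973 = 1946
  O–H: 12 × 454 = 5448
  Σ(formed) = 7394 kJ
ΔH = Σ(broken) − Σ(formed) = 6045 − 7394 = −1349 kJ

ΔH ≈ −1349 kJ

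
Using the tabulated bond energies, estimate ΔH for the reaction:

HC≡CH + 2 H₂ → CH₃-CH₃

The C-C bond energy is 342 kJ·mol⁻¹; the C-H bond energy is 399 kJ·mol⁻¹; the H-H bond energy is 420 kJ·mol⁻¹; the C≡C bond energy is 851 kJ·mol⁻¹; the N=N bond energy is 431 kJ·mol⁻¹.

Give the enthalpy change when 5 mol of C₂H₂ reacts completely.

ΔH = −1235 kJ

Bonds broken (reactants):
  C≡C: 1 × 851 = 851
  C-H: 2 × 399 = 798
  H-H: 2 × 420 = 840
  Σ(broken) = 2489 kJ
Bonds formed (products):
  C-C: 1 × 342 = 342
  C-H: 6 × 399 = 2394
  Σ(formed) = 2736 kJ
ΔH = Σ(broken) − Σ(formed) = 2489 − 2736 = −247 kJ
For 5× the reaction as written: 5 × (−247) = −1235 kJ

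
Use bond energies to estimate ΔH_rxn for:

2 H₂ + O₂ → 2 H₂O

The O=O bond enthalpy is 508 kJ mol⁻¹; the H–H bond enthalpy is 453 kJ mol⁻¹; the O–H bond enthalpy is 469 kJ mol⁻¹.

ΔH ≈ −462 kJ

Bonds broken (reactants):
  H–H: 2 × 453 = 906
  O=O: 1 × 508 = 508
  Σ(broken) = 1414 kJ
Bonds formed (products):
  O–H: 4 × 469 = 1876
  Σ(formed) = 1876 kJ
ΔH = Σ(broken) − Σ(formed) = 1414 − 1876 = −462 kJ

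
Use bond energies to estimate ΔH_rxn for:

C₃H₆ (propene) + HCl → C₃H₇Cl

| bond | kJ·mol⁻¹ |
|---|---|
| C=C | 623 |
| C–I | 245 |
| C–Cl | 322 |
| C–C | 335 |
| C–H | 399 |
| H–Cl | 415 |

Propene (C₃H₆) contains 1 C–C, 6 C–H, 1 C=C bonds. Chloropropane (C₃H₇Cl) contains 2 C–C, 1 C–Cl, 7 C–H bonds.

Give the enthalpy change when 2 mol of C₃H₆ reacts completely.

Bonds broken (reactants):
  C–C: 1 × 335 = 335
  C–H: 6 × 399 = 2394
  C=C: 1 × 623 = 623
  H–Cl: 1 × 415 = 415
  Σ(broken) = 3767 kJ
Bonds formed (products):
  C–C: 2 × 335 = 670
  C–Cl: 1 × 322 = 322
  C–H: 7 × 399 = 2793
  Σ(formed) = 3785 kJ
ΔH = Σ(broken) − Σ(formed) = 3767 − 3785 = −18 kJ
For 2× the reaction as written: 2 × (−18) = −36 kJ

ΔH = −36 kJ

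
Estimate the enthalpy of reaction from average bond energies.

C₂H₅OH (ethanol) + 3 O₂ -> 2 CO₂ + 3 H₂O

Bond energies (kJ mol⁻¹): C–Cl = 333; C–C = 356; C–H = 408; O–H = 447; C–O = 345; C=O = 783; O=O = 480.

Bonds broken (reactants):
  C–C: 1 × 356 = 356
  C–H: 5 × 408 = 2040
  C–O: 1 × 345 = 345
  O–H: 1 × 447 = 447
  O=O: 3 × 480 = 1440
  Σ(broken) = 4628 kJ
Bonds formed (products):
  C=O: 4 × 783 = 3132
  O–H: 6 × 447 = 2682
  Σ(formed) = 5814 kJ
ΔH = Σ(broken) − Σ(formed) = 4628 − 5814 = −1186 kJ

ΔH ≈ −1186 kJ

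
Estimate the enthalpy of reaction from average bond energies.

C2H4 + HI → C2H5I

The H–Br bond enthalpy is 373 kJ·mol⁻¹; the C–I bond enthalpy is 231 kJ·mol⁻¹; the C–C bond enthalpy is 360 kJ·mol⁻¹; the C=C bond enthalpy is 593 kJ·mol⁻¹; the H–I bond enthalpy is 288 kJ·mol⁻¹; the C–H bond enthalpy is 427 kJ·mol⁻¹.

Bonds broken (reactants):
  C–H: 4 × 427 = 1708
  C=C: 1 × 593 = 593
  H–I: 1 × 288 = 288
  Σ(broken) = 2589 kJ
Bonds formed (products):
  C–C: 1 × 360 = 360
  C–H: 5 × 427 = 2135
  C–I: 1 × 231 = 231
  Σ(formed) = 2726 kJ
ΔH = Σ(broken) − Σ(formed) = 2589 − 2726 = −137 kJ

ΔH ≈ −137 kJ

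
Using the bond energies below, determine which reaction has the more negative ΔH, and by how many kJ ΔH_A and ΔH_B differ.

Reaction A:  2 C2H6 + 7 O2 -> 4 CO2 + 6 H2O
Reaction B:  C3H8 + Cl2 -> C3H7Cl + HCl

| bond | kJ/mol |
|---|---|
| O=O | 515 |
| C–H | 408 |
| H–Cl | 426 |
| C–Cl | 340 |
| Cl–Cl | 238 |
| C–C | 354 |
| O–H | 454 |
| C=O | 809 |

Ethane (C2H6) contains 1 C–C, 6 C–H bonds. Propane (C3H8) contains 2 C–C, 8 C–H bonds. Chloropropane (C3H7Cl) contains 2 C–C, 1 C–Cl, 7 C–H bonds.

Reaction A:
  Bonds broken (reactants):
    C–C: 2 × 354 = 708
    C–H: 12 × 408 = 4896
    O=O: 7 × 515 = 3605
    Σ(broken) = 9209 kJ
  Bonds formed (products):
    C=O: 8 × 809 = 6472
    O–H: 12 × 454 = 5448
    Σ(formed) = 11920 kJ
  ΔH_A = 9209 − 11920 = −2711 kJ
Reaction B:
  Bonds broken (reactants):
    C–C: 2 × 354 = 708
    C–H: 8 × 408 = 3264
    Cl–Cl: 1 × 238 = 238
    Σ(broken) = 4210 kJ
  Bonds formed (products):
    C–C: 2 × 354 = 708
    C–Cl: 1 × 340 = 340
    C–H: 7 × 408 = 2856
    H–Cl: 1 × 426 = 426
    Σ(formed) = 4330 kJ
  ΔH_B = 4210 − 4330 = −120 kJ
ΔH_A − ΔH_B = −2591 kJ, so reaction A has the more negative ΔH; |ΔH_A − ΔH_B| = 2591 kJ.

Reaction A, by 2591 kJ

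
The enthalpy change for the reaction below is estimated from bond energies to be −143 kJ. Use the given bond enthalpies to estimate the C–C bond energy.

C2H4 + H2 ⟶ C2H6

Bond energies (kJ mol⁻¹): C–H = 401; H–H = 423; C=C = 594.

Let D be the C–C bond energy.
Σ(broken) = 4×401 + 1×594 + 1×423 = 2621
Σ(formed) = 1×D + 6×401 = 2406 + D
ΔH = Σ(broken) − Σ(formed) = (2621) − (2406 + D) = +215 − D
Setting this equal to −143 kJ gives D = 358 kJ/mol.

D(C–C) ≈ 358 kJ/mol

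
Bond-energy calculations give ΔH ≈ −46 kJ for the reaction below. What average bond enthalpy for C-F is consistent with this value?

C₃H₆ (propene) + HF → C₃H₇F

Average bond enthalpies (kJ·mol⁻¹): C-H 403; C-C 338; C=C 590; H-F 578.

Let D be the C-F bond energy.
Σ(broken) = 1×338 + 6×403 + 1×590 + 1×578 = 3924
Σ(formed) = 2×338 + 1×D + 7×403 = 3497 + D
ΔH = Σ(broken) − Σ(formed) = (3924) − (3497 + D) = +427 − D
Setting this equal to −46 kJ gives D = 473 kJ/mol.

D(C-F) ≈ 473 kJ/mol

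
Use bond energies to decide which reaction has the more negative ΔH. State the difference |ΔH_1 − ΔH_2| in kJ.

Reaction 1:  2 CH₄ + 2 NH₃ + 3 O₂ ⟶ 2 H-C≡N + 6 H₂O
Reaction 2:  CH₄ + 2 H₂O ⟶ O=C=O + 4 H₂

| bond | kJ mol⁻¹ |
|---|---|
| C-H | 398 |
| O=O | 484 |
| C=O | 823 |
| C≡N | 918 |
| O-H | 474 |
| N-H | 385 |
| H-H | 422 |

Reaction 1:
  Bonds broken (reactants):
    C-H: 8 × 398 = 3184
    N-H: 6 × 385 = 2310
    O=O: 3 × 484 = 1452
    Σ(broken) = 6946 kJ
  Bonds formed (products):
    C≡N: 2 × 918 = 1836
    C-H: 2 × 398 = 796
    O-H: 12 × 474 = 5688
    Σ(formed) = 8320 kJ
  ΔH_1 = 6946 − 8320 = −1374 kJ
Reaction 2:
  Bonds broken (reactants):
    C-H: 4 × 398 = 1592
    O-H: 4 × 474 = 1896
    Σ(broken) = 3488 kJ
  Bonds formed (products):
    C=O: 2 × 823 = 1646
    H-H: 4 × 422 = 1688
    Σ(formed) = 3334 kJ
  ΔH_2 = 3488 − 3334 = +154 kJ
ΔH_1 − ΔH_2 = −1528 kJ, so reaction 1 has the more negative ΔH; |ΔH_1 − ΔH_2| = 1528 kJ.

Reaction 1, by 1528 kJ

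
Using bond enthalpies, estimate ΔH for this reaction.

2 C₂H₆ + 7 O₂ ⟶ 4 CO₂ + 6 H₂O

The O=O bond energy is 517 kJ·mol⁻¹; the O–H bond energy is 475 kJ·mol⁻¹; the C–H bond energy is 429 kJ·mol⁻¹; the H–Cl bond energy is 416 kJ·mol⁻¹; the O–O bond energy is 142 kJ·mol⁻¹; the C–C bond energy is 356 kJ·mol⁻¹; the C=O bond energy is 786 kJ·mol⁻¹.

ΔH ≈ −2509 kJ

Bonds broken (reactants):
  C–C: 2 × 356 = 712
  C–H: 12 × 429 = 5148
  O=O: 7 × 517 = 3619
  Σ(broken) = 9479 kJ
Bonds formed (products):
  C=O: 8 × 786 = 6288
  O–H: 12 × 475 = 5700
  Σ(formed) = 11988 kJ
ΔH = Σ(broken) − Σ(formed) = 9479 − 11988 = −2509 kJ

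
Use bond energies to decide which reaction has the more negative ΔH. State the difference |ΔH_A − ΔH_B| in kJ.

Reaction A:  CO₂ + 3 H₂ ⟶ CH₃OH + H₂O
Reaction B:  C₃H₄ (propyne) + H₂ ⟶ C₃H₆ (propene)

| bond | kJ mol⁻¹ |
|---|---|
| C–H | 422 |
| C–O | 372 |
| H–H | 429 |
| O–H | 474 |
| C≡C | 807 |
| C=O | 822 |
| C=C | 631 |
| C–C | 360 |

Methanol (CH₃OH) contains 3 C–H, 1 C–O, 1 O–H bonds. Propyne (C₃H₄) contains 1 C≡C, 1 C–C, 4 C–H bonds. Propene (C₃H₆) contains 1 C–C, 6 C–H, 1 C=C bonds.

Reaction A:
  Bonds broken (reactants):
    C=O: 2 × 822 = 1644
    H–H: 3 × 429 = 1287
    Σ(broken) = 2931 kJ
  Bonds formed (products):
    C–H: 3 × 422 = 1266
    C–O: 1 × 372 = 372
    O–H: 3 × 474 = 1422
    Σ(formed) = 3060 kJ
  ΔH_A = 2931 − 3060 = −129 kJ
Reaction B:
  Bonds broken (reactants):
    C≡C: 1 × 807 = 807
    C–C: 1 × 360 = 360
    C–H: 4 × 422 = 1688
    H–H: 1 × 429 = 429
    Σ(broken) = 3284 kJ
  Bonds formed (products):
    C–C: 1 × 360 = 360
    C–H: 6 × 422 = 2532
    C=C: 1 × 631 = 631
    Σ(formed) = 3523 kJ
  ΔH_B = 3284 − 3523 = −239 kJ
ΔH_A − ΔH_B = +110 kJ, so reaction B has the more negative ΔH; |ΔH_A − ΔH_B| = 110 kJ.

Reaction B, by 110 kJ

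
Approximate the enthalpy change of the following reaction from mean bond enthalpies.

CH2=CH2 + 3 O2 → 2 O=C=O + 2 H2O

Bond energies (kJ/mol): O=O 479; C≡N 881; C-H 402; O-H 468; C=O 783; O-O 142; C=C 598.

Bonds broken (reactants):
  C-H: 4 × 402 = 1608
  C=C: 1 × 598 = 598
  O=O: 3 × 479 = 1437
  Σ(broken) = 3643 kJ
Bonds formed (products):
  C=O: 4 × 783 = 3132
  O-H: 4 × 468 = 1872
  Σ(formed) = 5004 kJ
ΔH = Σ(broken) − Σ(formed) = 3643 − 5004 = −1361 kJ

ΔH ≈ −1361 kJ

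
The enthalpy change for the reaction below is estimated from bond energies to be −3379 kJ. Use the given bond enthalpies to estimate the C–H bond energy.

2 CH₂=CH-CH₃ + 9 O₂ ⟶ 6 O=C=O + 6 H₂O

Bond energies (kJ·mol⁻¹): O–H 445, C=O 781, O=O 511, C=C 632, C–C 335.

Let D be the C–H bond energy.
Σ(broken) = 2×335 + 12×D + 2×632 + 9×511 = 6533 + 12D
Σ(formed) = 12×781 + 12×445 = 14712
ΔH = Σ(broken) − Σ(formed) = (6533 + 12D) − (14712) = −8179 + 12D
Setting this equal to −3379 kJ gives 12D = 4800, so D = 400 kJ/mol.

D(C–H) ≈ 400 kJ/mol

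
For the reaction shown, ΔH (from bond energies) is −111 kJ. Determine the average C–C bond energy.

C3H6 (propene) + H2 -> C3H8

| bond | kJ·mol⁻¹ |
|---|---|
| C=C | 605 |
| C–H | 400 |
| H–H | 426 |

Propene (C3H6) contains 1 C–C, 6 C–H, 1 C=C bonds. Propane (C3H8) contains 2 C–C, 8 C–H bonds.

Let D be the C–C bond energy.
Σ(broken) = 1×D + 6×400 + 1×605 + 1×426 = 3431 + D
Σ(formed) = 2×D + 8×400 = 3200 + 2D
ΔH = Σ(broken) − Σ(formed) = (3431 + D) − (3200 + 2D) = +231 − D
Setting this equal to −111 kJ gives D = 342 kJ/mol.

D(C–C) ≈ 342 kJ/mol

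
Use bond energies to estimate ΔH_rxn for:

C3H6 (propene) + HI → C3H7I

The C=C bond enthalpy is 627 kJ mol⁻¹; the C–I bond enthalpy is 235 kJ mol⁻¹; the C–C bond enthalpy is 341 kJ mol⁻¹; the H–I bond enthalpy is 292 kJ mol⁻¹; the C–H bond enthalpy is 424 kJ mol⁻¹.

ΔH ≈ −81 kJ

Bonds broken (reactants):
  C–C: 1 × 341 = 341
  C–H: 6 × 424 = 2544
  C=C: 1 × 627 = 627
  H–I: 1 × 292 = 292
  Σ(broken) = 3804 kJ
Bonds formed (products):
  C–C: 2 × 341 = 682
  C–H: 7 × 424 = 2968
  C–I: 1 × 235 = 235
  Σ(formed) = 3885 kJ
ΔH = Σ(broken) − Σ(formed) = 3804 − 3885 = −81 kJ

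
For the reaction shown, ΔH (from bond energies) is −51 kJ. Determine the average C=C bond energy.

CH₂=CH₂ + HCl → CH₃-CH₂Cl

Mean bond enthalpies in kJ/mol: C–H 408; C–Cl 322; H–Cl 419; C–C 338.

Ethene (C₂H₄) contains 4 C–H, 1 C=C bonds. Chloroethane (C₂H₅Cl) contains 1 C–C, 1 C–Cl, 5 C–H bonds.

Let D be the C=C bond energy.
Σ(broken) = 4×408 + 1×D + 1×419 = 2051 + D
Σ(formed) = 1×338 + 1×322 + 5×408 = 2700
ΔH = Σ(broken) − Σ(formed) = (2051 + D) − (2700) = −649 + D
Setting this equal to −51 kJ gives D = 598 kJ/mol.

D(C=C) ≈ 598 kJ/mol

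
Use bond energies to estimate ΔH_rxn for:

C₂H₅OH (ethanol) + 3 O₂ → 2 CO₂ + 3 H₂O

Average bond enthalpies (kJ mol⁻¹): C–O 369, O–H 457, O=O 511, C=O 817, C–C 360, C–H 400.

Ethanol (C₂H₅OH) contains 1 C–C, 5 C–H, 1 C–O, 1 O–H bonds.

Bonds broken (reactants):
  C–C: 1 × 360 = 360
  C–H: 5 × 400 = 2000
  C–O: 1 × 369 = 369
  O–H: 1 × 457 = 457
  O=O: 3 × 511 = 1533
  Σ(broken) = 4719 kJ
Bonds formed (products):
  C=O: 4 × 817 = 3268
  O–H: 6 × 457 = 2742
  Σ(formed) = 6010 kJ
ΔH = Σ(broken) − Σ(formed) = 4719 − 6010 = −1291 kJ

ΔH ≈ −1291 kJ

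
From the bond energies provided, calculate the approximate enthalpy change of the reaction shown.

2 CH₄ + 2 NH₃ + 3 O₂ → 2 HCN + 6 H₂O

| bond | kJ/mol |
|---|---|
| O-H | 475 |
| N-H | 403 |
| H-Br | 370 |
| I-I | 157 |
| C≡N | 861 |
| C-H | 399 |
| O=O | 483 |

Bonds broken (reactants):
  C-H: 8 × 399 = 3192
  N-H: 6 × 403 = 2418
  O=O: 3 × 483 = 1449
  Σ(broken) = 7059 kJ
Bonds formed (products):
  C≡N: 2 × 861 = 1722
  C-H: 2 × 399 = 798
  O-H: 12 × 475 = 5700
  Σ(formed) = 8220 kJ
ΔH = Σ(broken) − Σ(formed) = 7059 − 8220 = −1161 kJ

ΔH ≈ −1161 kJ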